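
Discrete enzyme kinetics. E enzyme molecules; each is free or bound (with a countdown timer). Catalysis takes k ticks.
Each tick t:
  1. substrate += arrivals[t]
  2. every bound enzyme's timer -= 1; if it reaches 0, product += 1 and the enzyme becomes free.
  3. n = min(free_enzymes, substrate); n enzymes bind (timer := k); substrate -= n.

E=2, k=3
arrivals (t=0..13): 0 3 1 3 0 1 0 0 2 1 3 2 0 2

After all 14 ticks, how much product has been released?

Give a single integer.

t=0: arr=0 -> substrate=0 bound=0 product=0
t=1: arr=3 -> substrate=1 bound=2 product=0
t=2: arr=1 -> substrate=2 bound=2 product=0
t=3: arr=3 -> substrate=5 bound=2 product=0
t=4: arr=0 -> substrate=3 bound=2 product=2
t=5: arr=1 -> substrate=4 bound=2 product=2
t=6: arr=0 -> substrate=4 bound=2 product=2
t=7: arr=0 -> substrate=2 bound=2 product=4
t=8: arr=2 -> substrate=4 bound=2 product=4
t=9: arr=1 -> substrate=5 bound=2 product=4
t=10: arr=3 -> substrate=6 bound=2 product=6
t=11: arr=2 -> substrate=8 bound=2 product=6
t=12: arr=0 -> substrate=8 bound=2 product=6
t=13: arr=2 -> substrate=8 bound=2 product=8

Answer: 8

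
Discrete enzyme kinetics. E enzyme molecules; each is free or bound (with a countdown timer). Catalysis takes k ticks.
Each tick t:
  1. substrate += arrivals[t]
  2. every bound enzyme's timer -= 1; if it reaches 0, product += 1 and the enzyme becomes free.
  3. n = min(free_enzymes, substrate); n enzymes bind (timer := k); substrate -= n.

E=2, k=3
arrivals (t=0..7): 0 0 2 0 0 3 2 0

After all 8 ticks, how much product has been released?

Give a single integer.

Answer: 2

Derivation:
t=0: arr=0 -> substrate=0 bound=0 product=0
t=1: arr=0 -> substrate=0 bound=0 product=0
t=2: arr=2 -> substrate=0 bound=2 product=0
t=3: arr=0 -> substrate=0 bound=2 product=0
t=4: arr=0 -> substrate=0 bound=2 product=0
t=5: arr=3 -> substrate=1 bound=2 product=2
t=6: arr=2 -> substrate=3 bound=2 product=2
t=7: arr=0 -> substrate=3 bound=2 product=2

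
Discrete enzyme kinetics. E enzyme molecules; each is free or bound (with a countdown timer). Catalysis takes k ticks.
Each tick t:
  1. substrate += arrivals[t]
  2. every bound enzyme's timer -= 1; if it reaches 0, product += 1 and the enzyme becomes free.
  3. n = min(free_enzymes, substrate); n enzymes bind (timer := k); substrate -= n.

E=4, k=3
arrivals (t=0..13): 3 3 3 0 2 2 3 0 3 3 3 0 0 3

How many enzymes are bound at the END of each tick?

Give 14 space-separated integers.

t=0: arr=3 -> substrate=0 bound=3 product=0
t=1: arr=3 -> substrate=2 bound=4 product=0
t=2: arr=3 -> substrate=5 bound=4 product=0
t=3: arr=0 -> substrate=2 bound=4 product=3
t=4: arr=2 -> substrate=3 bound=4 product=4
t=5: arr=2 -> substrate=5 bound=4 product=4
t=6: arr=3 -> substrate=5 bound=4 product=7
t=7: arr=0 -> substrate=4 bound=4 product=8
t=8: arr=3 -> substrate=7 bound=4 product=8
t=9: arr=3 -> substrate=7 bound=4 product=11
t=10: arr=3 -> substrate=9 bound=4 product=12
t=11: arr=0 -> substrate=9 bound=4 product=12
t=12: arr=0 -> substrate=6 bound=4 product=15
t=13: arr=3 -> substrate=8 bound=4 product=16

Answer: 3 4 4 4 4 4 4 4 4 4 4 4 4 4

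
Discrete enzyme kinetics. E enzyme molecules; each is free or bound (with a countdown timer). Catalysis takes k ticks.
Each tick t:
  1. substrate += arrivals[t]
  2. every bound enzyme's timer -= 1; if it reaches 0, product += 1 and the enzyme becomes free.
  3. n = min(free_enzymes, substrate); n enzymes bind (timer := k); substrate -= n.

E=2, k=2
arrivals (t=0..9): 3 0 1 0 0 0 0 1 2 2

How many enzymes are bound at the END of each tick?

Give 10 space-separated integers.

t=0: arr=3 -> substrate=1 bound=2 product=0
t=1: arr=0 -> substrate=1 bound=2 product=0
t=2: arr=1 -> substrate=0 bound=2 product=2
t=3: arr=0 -> substrate=0 bound=2 product=2
t=4: arr=0 -> substrate=0 bound=0 product=4
t=5: arr=0 -> substrate=0 bound=0 product=4
t=6: arr=0 -> substrate=0 bound=0 product=4
t=7: arr=1 -> substrate=0 bound=1 product=4
t=8: arr=2 -> substrate=1 bound=2 product=4
t=9: arr=2 -> substrate=2 bound=2 product=5

Answer: 2 2 2 2 0 0 0 1 2 2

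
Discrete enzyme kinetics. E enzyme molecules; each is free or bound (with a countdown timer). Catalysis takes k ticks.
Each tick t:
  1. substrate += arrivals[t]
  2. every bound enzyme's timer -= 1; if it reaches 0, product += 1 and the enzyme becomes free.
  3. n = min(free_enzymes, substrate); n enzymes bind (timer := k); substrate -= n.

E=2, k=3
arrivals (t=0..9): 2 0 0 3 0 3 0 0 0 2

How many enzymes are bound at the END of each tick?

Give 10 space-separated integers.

Answer: 2 2 2 2 2 2 2 2 2 2

Derivation:
t=0: arr=2 -> substrate=0 bound=2 product=0
t=1: arr=0 -> substrate=0 bound=2 product=0
t=2: arr=0 -> substrate=0 bound=2 product=0
t=3: arr=3 -> substrate=1 bound=2 product=2
t=4: arr=0 -> substrate=1 bound=2 product=2
t=5: arr=3 -> substrate=4 bound=2 product=2
t=6: arr=0 -> substrate=2 bound=2 product=4
t=7: arr=0 -> substrate=2 bound=2 product=4
t=8: arr=0 -> substrate=2 bound=2 product=4
t=9: arr=2 -> substrate=2 bound=2 product=6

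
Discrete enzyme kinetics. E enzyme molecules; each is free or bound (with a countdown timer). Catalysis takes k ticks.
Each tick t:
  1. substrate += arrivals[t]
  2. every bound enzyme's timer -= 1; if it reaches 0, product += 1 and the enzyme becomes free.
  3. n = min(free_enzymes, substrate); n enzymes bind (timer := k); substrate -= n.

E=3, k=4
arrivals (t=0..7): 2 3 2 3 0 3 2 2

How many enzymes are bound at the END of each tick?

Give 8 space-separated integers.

Answer: 2 3 3 3 3 3 3 3

Derivation:
t=0: arr=2 -> substrate=0 bound=2 product=0
t=1: arr=3 -> substrate=2 bound=3 product=0
t=2: arr=2 -> substrate=4 bound=3 product=0
t=3: arr=3 -> substrate=7 bound=3 product=0
t=4: arr=0 -> substrate=5 bound=3 product=2
t=5: arr=3 -> substrate=7 bound=3 product=3
t=6: arr=2 -> substrate=9 bound=3 product=3
t=7: arr=2 -> substrate=11 bound=3 product=3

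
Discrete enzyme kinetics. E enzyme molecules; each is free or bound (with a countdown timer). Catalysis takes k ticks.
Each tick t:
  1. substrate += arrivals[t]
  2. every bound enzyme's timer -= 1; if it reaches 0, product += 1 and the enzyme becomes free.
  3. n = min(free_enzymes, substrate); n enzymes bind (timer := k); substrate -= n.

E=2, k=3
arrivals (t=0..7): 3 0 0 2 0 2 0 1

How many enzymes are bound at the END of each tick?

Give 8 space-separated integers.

t=0: arr=3 -> substrate=1 bound=2 product=0
t=1: arr=0 -> substrate=1 bound=2 product=0
t=2: arr=0 -> substrate=1 bound=2 product=0
t=3: arr=2 -> substrate=1 bound=2 product=2
t=4: arr=0 -> substrate=1 bound=2 product=2
t=5: arr=2 -> substrate=3 bound=2 product=2
t=6: arr=0 -> substrate=1 bound=2 product=4
t=7: arr=1 -> substrate=2 bound=2 product=4

Answer: 2 2 2 2 2 2 2 2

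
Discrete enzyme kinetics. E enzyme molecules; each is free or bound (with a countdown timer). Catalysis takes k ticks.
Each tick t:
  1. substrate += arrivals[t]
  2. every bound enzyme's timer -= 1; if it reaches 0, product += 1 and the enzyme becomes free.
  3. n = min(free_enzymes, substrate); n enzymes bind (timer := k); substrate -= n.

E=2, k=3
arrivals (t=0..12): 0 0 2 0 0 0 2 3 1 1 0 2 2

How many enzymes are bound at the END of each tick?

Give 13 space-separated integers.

Answer: 0 0 2 2 2 0 2 2 2 2 2 2 2

Derivation:
t=0: arr=0 -> substrate=0 bound=0 product=0
t=1: arr=0 -> substrate=0 bound=0 product=0
t=2: arr=2 -> substrate=0 bound=2 product=0
t=3: arr=0 -> substrate=0 bound=2 product=0
t=4: arr=0 -> substrate=0 bound=2 product=0
t=5: arr=0 -> substrate=0 bound=0 product=2
t=6: arr=2 -> substrate=0 bound=2 product=2
t=7: arr=3 -> substrate=3 bound=2 product=2
t=8: arr=1 -> substrate=4 bound=2 product=2
t=9: arr=1 -> substrate=3 bound=2 product=4
t=10: arr=0 -> substrate=3 bound=2 product=4
t=11: arr=2 -> substrate=5 bound=2 product=4
t=12: arr=2 -> substrate=5 bound=2 product=6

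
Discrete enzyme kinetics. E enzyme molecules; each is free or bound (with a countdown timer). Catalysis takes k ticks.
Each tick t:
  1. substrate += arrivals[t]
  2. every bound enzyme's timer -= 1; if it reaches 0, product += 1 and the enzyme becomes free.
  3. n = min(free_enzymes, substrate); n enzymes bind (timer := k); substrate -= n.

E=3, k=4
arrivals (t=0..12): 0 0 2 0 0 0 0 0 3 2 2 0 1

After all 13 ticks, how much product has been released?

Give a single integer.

t=0: arr=0 -> substrate=0 bound=0 product=0
t=1: arr=0 -> substrate=0 bound=0 product=0
t=2: arr=2 -> substrate=0 bound=2 product=0
t=3: arr=0 -> substrate=0 bound=2 product=0
t=4: arr=0 -> substrate=0 bound=2 product=0
t=5: arr=0 -> substrate=0 bound=2 product=0
t=6: arr=0 -> substrate=0 bound=0 product=2
t=7: arr=0 -> substrate=0 bound=0 product=2
t=8: arr=3 -> substrate=0 bound=3 product=2
t=9: arr=2 -> substrate=2 bound=3 product=2
t=10: arr=2 -> substrate=4 bound=3 product=2
t=11: arr=0 -> substrate=4 bound=3 product=2
t=12: arr=1 -> substrate=2 bound=3 product=5

Answer: 5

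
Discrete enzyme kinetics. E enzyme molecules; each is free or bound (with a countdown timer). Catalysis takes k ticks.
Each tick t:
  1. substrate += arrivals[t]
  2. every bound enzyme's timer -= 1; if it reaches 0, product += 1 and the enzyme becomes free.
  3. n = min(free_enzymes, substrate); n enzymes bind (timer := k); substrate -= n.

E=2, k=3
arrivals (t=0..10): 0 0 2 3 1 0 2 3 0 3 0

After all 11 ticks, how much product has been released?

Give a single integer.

t=0: arr=0 -> substrate=0 bound=0 product=0
t=1: arr=0 -> substrate=0 bound=0 product=0
t=2: arr=2 -> substrate=0 bound=2 product=0
t=3: arr=3 -> substrate=3 bound=2 product=0
t=4: arr=1 -> substrate=4 bound=2 product=0
t=5: arr=0 -> substrate=2 bound=2 product=2
t=6: arr=2 -> substrate=4 bound=2 product=2
t=7: arr=3 -> substrate=7 bound=2 product=2
t=8: arr=0 -> substrate=5 bound=2 product=4
t=9: arr=3 -> substrate=8 bound=2 product=4
t=10: arr=0 -> substrate=8 bound=2 product=4

Answer: 4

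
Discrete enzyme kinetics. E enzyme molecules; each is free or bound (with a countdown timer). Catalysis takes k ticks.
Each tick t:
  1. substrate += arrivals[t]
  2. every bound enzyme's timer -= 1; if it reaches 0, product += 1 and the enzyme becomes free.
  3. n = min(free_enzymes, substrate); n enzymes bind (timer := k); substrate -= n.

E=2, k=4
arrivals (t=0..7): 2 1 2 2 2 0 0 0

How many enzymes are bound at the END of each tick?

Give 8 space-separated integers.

Answer: 2 2 2 2 2 2 2 2

Derivation:
t=0: arr=2 -> substrate=0 bound=2 product=0
t=1: arr=1 -> substrate=1 bound=2 product=0
t=2: arr=2 -> substrate=3 bound=2 product=0
t=3: arr=2 -> substrate=5 bound=2 product=0
t=4: arr=2 -> substrate=5 bound=2 product=2
t=5: arr=0 -> substrate=5 bound=2 product=2
t=6: arr=0 -> substrate=5 bound=2 product=2
t=7: arr=0 -> substrate=5 bound=2 product=2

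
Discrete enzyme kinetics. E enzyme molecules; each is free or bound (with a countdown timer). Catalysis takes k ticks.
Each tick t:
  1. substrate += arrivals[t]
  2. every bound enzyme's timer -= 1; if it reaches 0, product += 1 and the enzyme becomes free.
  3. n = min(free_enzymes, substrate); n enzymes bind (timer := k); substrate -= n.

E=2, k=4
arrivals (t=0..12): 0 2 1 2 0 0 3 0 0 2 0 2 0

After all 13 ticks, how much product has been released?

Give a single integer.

Answer: 4

Derivation:
t=0: arr=0 -> substrate=0 bound=0 product=0
t=1: arr=2 -> substrate=0 bound=2 product=0
t=2: arr=1 -> substrate=1 bound=2 product=0
t=3: arr=2 -> substrate=3 bound=2 product=0
t=4: arr=0 -> substrate=3 bound=2 product=0
t=5: arr=0 -> substrate=1 bound=2 product=2
t=6: arr=3 -> substrate=4 bound=2 product=2
t=7: arr=0 -> substrate=4 bound=2 product=2
t=8: arr=0 -> substrate=4 bound=2 product=2
t=9: arr=2 -> substrate=4 bound=2 product=4
t=10: arr=0 -> substrate=4 bound=2 product=4
t=11: arr=2 -> substrate=6 bound=2 product=4
t=12: arr=0 -> substrate=6 bound=2 product=4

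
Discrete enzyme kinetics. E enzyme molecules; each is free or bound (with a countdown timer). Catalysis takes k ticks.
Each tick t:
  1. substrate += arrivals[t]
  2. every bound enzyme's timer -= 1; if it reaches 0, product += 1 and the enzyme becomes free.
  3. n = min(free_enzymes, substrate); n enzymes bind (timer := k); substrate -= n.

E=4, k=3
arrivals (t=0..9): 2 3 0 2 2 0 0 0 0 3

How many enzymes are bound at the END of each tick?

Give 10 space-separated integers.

t=0: arr=2 -> substrate=0 bound=2 product=0
t=1: arr=3 -> substrate=1 bound=4 product=0
t=2: arr=0 -> substrate=1 bound=4 product=0
t=3: arr=2 -> substrate=1 bound=4 product=2
t=4: arr=2 -> substrate=1 bound=4 product=4
t=5: arr=0 -> substrate=1 bound=4 product=4
t=6: arr=0 -> substrate=0 bound=3 product=6
t=7: arr=0 -> substrate=0 bound=1 product=8
t=8: arr=0 -> substrate=0 bound=1 product=8
t=9: arr=3 -> substrate=0 bound=3 product=9

Answer: 2 4 4 4 4 4 3 1 1 3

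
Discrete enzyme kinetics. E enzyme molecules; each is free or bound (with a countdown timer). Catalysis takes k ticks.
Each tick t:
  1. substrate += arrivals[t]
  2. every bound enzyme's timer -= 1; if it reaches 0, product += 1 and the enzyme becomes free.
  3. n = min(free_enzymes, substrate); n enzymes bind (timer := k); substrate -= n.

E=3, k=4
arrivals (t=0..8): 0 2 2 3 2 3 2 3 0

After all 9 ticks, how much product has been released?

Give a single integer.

t=0: arr=0 -> substrate=0 bound=0 product=0
t=1: arr=2 -> substrate=0 bound=2 product=0
t=2: arr=2 -> substrate=1 bound=3 product=0
t=3: arr=3 -> substrate=4 bound=3 product=0
t=4: arr=2 -> substrate=6 bound=3 product=0
t=5: arr=3 -> substrate=7 bound=3 product=2
t=6: arr=2 -> substrate=8 bound=3 product=3
t=7: arr=3 -> substrate=11 bound=3 product=3
t=8: arr=0 -> substrate=11 bound=3 product=3

Answer: 3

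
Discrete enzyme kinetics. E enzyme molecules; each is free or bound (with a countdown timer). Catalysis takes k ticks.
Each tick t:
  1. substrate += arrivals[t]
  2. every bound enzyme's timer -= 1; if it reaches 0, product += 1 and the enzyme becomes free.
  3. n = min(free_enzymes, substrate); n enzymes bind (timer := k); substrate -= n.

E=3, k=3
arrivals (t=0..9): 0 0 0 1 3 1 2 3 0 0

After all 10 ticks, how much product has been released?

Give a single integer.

Answer: 4

Derivation:
t=0: arr=0 -> substrate=0 bound=0 product=0
t=1: arr=0 -> substrate=0 bound=0 product=0
t=2: arr=0 -> substrate=0 bound=0 product=0
t=3: arr=1 -> substrate=0 bound=1 product=0
t=4: arr=3 -> substrate=1 bound=3 product=0
t=5: arr=1 -> substrate=2 bound=3 product=0
t=6: arr=2 -> substrate=3 bound=3 product=1
t=7: arr=3 -> substrate=4 bound=3 product=3
t=8: arr=0 -> substrate=4 bound=3 product=3
t=9: arr=0 -> substrate=3 bound=3 product=4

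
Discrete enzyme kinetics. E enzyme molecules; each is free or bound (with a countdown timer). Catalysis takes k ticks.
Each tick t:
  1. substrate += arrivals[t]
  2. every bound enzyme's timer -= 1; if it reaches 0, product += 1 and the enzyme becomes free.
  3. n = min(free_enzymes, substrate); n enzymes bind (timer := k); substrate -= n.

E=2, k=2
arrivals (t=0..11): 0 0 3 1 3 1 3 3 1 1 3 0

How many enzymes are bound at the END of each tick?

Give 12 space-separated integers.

t=0: arr=0 -> substrate=0 bound=0 product=0
t=1: arr=0 -> substrate=0 bound=0 product=0
t=2: arr=3 -> substrate=1 bound=2 product=0
t=3: arr=1 -> substrate=2 bound=2 product=0
t=4: arr=3 -> substrate=3 bound=2 product=2
t=5: arr=1 -> substrate=4 bound=2 product=2
t=6: arr=3 -> substrate=5 bound=2 product=4
t=7: arr=3 -> substrate=8 bound=2 product=4
t=8: arr=1 -> substrate=7 bound=2 product=6
t=9: arr=1 -> substrate=8 bound=2 product=6
t=10: arr=3 -> substrate=9 bound=2 product=8
t=11: arr=0 -> substrate=9 bound=2 product=8

Answer: 0 0 2 2 2 2 2 2 2 2 2 2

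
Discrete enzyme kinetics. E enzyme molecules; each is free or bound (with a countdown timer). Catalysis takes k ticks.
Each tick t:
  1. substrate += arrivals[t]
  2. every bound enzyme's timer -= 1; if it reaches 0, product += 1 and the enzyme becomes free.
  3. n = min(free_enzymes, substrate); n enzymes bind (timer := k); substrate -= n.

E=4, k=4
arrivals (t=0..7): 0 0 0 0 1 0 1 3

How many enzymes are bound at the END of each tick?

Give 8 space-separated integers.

Answer: 0 0 0 0 1 1 2 4

Derivation:
t=0: arr=0 -> substrate=0 bound=0 product=0
t=1: arr=0 -> substrate=0 bound=0 product=0
t=2: arr=0 -> substrate=0 bound=0 product=0
t=3: arr=0 -> substrate=0 bound=0 product=0
t=4: arr=1 -> substrate=0 bound=1 product=0
t=5: arr=0 -> substrate=0 bound=1 product=0
t=6: arr=1 -> substrate=0 bound=2 product=0
t=7: arr=3 -> substrate=1 bound=4 product=0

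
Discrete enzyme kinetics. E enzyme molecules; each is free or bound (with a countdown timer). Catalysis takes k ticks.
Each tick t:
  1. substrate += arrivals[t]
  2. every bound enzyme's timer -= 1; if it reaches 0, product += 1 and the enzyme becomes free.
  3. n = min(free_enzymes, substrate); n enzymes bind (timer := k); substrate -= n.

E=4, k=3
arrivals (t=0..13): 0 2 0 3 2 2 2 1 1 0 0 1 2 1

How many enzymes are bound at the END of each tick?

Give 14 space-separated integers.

t=0: arr=0 -> substrate=0 bound=0 product=0
t=1: arr=2 -> substrate=0 bound=2 product=0
t=2: arr=0 -> substrate=0 bound=2 product=0
t=3: arr=3 -> substrate=1 bound=4 product=0
t=4: arr=2 -> substrate=1 bound=4 product=2
t=5: arr=2 -> substrate=3 bound=4 product=2
t=6: arr=2 -> substrate=3 bound=4 product=4
t=7: arr=1 -> substrate=2 bound=4 product=6
t=8: arr=1 -> substrate=3 bound=4 product=6
t=9: arr=0 -> substrate=1 bound=4 product=8
t=10: arr=0 -> substrate=0 bound=3 product=10
t=11: arr=1 -> substrate=0 bound=4 product=10
t=12: arr=2 -> substrate=0 bound=4 product=12
t=13: arr=1 -> substrate=0 bound=4 product=13

Answer: 0 2 2 4 4 4 4 4 4 4 3 4 4 4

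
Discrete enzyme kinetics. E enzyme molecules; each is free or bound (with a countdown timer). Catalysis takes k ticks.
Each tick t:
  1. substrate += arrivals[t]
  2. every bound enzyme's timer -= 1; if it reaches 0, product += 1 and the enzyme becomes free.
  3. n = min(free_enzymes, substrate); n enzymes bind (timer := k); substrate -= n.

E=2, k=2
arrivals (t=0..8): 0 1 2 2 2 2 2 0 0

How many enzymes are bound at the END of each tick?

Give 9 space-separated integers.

Answer: 0 1 2 2 2 2 2 2 2

Derivation:
t=0: arr=0 -> substrate=0 bound=0 product=0
t=1: arr=1 -> substrate=0 bound=1 product=0
t=2: arr=2 -> substrate=1 bound=2 product=0
t=3: arr=2 -> substrate=2 bound=2 product=1
t=4: arr=2 -> substrate=3 bound=2 product=2
t=5: arr=2 -> substrate=4 bound=2 product=3
t=6: arr=2 -> substrate=5 bound=2 product=4
t=7: arr=0 -> substrate=4 bound=2 product=5
t=8: arr=0 -> substrate=3 bound=2 product=6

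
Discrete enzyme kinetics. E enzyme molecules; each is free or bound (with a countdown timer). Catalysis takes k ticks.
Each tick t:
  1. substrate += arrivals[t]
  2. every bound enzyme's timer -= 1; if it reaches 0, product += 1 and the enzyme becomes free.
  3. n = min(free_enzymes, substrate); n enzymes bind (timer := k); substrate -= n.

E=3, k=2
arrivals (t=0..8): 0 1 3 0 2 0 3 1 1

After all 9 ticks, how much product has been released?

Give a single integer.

Answer: 9

Derivation:
t=0: arr=0 -> substrate=0 bound=0 product=0
t=1: arr=1 -> substrate=0 bound=1 product=0
t=2: arr=3 -> substrate=1 bound=3 product=0
t=3: arr=0 -> substrate=0 bound=3 product=1
t=4: arr=2 -> substrate=0 bound=3 product=3
t=5: arr=0 -> substrate=0 bound=2 product=4
t=6: arr=3 -> substrate=0 bound=3 product=6
t=7: arr=1 -> substrate=1 bound=3 product=6
t=8: arr=1 -> substrate=0 bound=2 product=9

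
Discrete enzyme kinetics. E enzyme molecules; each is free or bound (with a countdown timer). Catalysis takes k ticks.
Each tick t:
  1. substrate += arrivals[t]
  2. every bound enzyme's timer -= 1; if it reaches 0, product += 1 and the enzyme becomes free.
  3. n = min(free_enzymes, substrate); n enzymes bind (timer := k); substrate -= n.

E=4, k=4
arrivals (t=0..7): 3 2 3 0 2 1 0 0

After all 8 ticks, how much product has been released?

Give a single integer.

Answer: 4

Derivation:
t=0: arr=3 -> substrate=0 bound=3 product=0
t=1: arr=2 -> substrate=1 bound=4 product=0
t=2: arr=3 -> substrate=4 bound=4 product=0
t=3: arr=0 -> substrate=4 bound=4 product=0
t=4: arr=2 -> substrate=3 bound=4 product=3
t=5: arr=1 -> substrate=3 bound=4 product=4
t=6: arr=0 -> substrate=3 bound=4 product=4
t=7: arr=0 -> substrate=3 bound=4 product=4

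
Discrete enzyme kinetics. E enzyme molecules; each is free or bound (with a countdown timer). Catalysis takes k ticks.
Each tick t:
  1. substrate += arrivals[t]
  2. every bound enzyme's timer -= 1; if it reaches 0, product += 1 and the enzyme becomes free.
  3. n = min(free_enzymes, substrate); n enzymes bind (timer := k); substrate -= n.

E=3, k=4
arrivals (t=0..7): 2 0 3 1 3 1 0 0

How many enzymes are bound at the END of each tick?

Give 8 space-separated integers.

Answer: 2 2 3 3 3 3 3 3

Derivation:
t=0: arr=2 -> substrate=0 bound=2 product=0
t=1: arr=0 -> substrate=0 bound=2 product=0
t=2: arr=3 -> substrate=2 bound=3 product=0
t=3: arr=1 -> substrate=3 bound=3 product=0
t=4: arr=3 -> substrate=4 bound=3 product=2
t=5: arr=1 -> substrate=5 bound=3 product=2
t=6: arr=0 -> substrate=4 bound=3 product=3
t=7: arr=0 -> substrate=4 bound=3 product=3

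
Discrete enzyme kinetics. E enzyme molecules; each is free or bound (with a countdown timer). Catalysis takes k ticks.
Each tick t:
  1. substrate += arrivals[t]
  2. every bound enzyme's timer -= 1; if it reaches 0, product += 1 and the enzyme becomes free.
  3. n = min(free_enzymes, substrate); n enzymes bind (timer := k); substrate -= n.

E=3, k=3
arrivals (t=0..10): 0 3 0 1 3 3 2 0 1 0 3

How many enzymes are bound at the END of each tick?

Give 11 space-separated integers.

t=0: arr=0 -> substrate=0 bound=0 product=0
t=1: arr=3 -> substrate=0 bound=3 product=0
t=2: arr=0 -> substrate=0 bound=3 product=0
t=3: arr=1 -> substrate=1 bound=3 product=0
t=4: arr=3 -> substrate=1 bound=3 product=3
t=5: arr=3 -> substrate=4 bound=3 product=3
t=6: arr=2 -> substrate=6 bound=3 product=3
t=7: arr=0 -> substrate=3 bound=3 product=6
t=8: arr=1 -> substrate=4 bound=3 product=6
t=9: arr=0 -> substrate=4 bound=3 product=6
t=10: arr=3 -> substrate=4 bound=3 product=9

Answer: 0 3 3 3 3 3 3 3 3 3 3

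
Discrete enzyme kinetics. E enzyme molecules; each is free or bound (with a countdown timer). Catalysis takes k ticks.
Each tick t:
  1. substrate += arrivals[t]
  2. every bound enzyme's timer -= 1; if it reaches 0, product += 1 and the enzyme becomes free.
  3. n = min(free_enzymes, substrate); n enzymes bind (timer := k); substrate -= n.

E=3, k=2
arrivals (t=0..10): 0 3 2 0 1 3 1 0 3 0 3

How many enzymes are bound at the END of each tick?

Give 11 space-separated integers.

Answer: 0 3 3 2 3 3 3 2 3 3 3

Derivation:
t=0: arr=0 -> substrate=0 bound=0 product=0
t=1: arr=3 -> substrate=0 bound=3 product=0
t=2: arr=2 -> substrate=2 bound=3 product=0
t=3: arr=0 -> substrate=0 bound=2 product=3
t=4: arr=1 -> substrate=0 bound=3 product=3
t=5: arr=3 -> substrate=1 bound=3 product=5
t=6: arr=1 -> substrate=1 bound=3 product=6
t=7: arr=0 -> substrate=0 bound=2 product=8
t=8: arr=3 -> substrate=1 bound=3 product=9
t=9: arr=0 -> substrate=0 bound=3 product=10
t=10: arr=3 -> substrate=1 bound=3 product=12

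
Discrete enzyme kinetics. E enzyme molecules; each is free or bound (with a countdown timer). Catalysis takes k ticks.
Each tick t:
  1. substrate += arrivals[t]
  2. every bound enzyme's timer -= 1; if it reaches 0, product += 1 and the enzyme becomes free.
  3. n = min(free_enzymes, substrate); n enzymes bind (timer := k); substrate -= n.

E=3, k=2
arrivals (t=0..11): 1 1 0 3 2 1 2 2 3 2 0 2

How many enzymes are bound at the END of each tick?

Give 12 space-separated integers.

t=0: arr=1 -> substrate=0 bound=1 product=0
t=1: arr=1 -> substrate=0 bound=2 product=0
t=2: arr=0 -> substrate=0 bound=1 product=1
t=3: arr=3 -> substrate=0 bound=3 product=2
t=4: arr=2 -> substrate=2 bound=3 product=2
t=5: arr=1 -> substrate=0 bound=3 product=5
t=6: arr=2 -> substrate=2 bound=3 product=5
t=7: arr=2 -> substrate=1 bound=3 product=8
t=8: arr=3 -> substrate=4 bound=3 product=8
t=9: arr=2 -> substrate=3 bound=3 product=11
t=10: arr=0 -> substrate=3 bound=3 product=11
t=11: arr=2 -> substrate=2 bound=3 product=14

Answer: 1 2 1 3 3 3 3 3 3 3 3 3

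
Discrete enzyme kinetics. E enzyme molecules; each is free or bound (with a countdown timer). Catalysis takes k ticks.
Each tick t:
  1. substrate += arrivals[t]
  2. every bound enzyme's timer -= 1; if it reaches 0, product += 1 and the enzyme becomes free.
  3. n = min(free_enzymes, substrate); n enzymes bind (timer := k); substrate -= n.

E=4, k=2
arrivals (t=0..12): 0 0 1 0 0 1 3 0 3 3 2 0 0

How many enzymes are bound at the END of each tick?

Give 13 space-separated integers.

Answer: 0 0 1 1 0 1 4 3 3 4 4 4 1

Derivation:
t=0: arr=0 -> substrate=0 bound=0 product=0
t=1: arr=0 -> substrate=0 bound=0 product=0
t=2: arr=1 -> substrate=0 bound=1 product=0
t=3: arr=0 -> substrate=0 bound=1 product=0
t=4: arr=0 -> substrate=0 bound=0 product=1
t=5: arr=1 -> substrate=0 bound=1 product=1
t=6: arr=3 -> substrate=0 bound=4 product=1
t=7: arr=0 -> substrate=0 bound=3 product=2
t=8: arr=3 -> substrate=0 bound=3 product=5
t=9: arr=3 -> substrate=2 bound=4 product=5
t=10: arr=2 -> substrate=1 bound=4 product=8
t=11: arr=0 -> substrate=0 bound=4 product=9
t=12: arr=0 -> substrate=0 bound=1 product=12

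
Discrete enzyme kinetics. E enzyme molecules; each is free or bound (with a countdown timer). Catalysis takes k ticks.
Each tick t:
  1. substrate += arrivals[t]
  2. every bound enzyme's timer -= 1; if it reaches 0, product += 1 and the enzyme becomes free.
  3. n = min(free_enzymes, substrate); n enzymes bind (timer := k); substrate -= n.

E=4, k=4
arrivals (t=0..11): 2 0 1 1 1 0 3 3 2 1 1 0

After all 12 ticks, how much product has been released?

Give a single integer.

Answer: 8

Derivation:
t=0: arr=2 -> substrate=0 bound=2 product=0
t=1: arr=0 -> substrate=0 bound=2 product=0
t=2: arr=1 -> substrate=0 bound=3 product=0
t=3: arr=1 -> substrate=0 bound=4 product=0
t=4: arr=1 -> substrate=0 bound=3 product=2
t=5: arr=0 -> substrate=0 bound=3 product=2
t=6: arr=3 -> substrate=1 bound=4 product=3
t=7: arr=3 -> substrate=3 bound=4 product=4
t=8: arr=2 -> substrate=4 bound=4 product=5
t=9: arr=1 -> substrate=5 bound=4 product=5
t=10: arr=1 -> substrate=4 bound=4 product=7
t=11: arr=0 -> substrate=3 bound=4 product=8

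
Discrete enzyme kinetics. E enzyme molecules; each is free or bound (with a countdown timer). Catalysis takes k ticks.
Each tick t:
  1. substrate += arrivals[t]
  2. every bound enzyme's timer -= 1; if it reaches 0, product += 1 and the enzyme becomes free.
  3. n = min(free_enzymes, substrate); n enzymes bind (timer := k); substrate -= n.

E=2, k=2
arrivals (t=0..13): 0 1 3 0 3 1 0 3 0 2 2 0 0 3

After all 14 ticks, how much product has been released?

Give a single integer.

t=0: arr=0 -> substrate=0 bound=0 product=0
t=1: arr=1 -> substrate=0 bound=1 product=0
t=2: arr=3 -> substrate=2 bound=2 product=0
t=3: arr=0 -> substrate=1 bound=2 product=1
t=4: arr=3 -> substrate=3 bound=2 product=2
t=5: arr=1 -> substrate=3 bound=2 product=3
t=6: arr=0 -> substrate=2 bound=2 product=4
t=7: arr=3 -> substrate=4 bound=2 product=5
t=8: arr=0 -> substrate=3 bound=2 product=6
t=9: arr=2 -> substrate=4 bound=2 product=7
t=10: arr=2 -> substrate=5 bound=2 product=8
t=11: arr=0 -> substrate=4 bound=2 product=9
t=12: arr=0 -> substrate=3 bound=2 product=10
t=13: arr=3 -> substrate=5 bound=2 product=11

Answer: 11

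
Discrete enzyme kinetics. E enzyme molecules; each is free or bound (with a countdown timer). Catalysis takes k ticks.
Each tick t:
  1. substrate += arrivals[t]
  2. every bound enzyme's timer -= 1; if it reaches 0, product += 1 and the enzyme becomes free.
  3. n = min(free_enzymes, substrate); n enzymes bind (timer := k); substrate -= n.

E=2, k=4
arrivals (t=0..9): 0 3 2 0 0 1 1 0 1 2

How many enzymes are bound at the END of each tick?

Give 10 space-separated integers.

Answer: 0 2 2 2 2 2 2 2 2 2

Derivation:
t=0: arr=0 -> substrate=0 bound=0 product=0
t=1: arr=3 -> substrate=1 bound=2 product=0
t=2: arr=2 -> substrate=3 bound=2 product=0
t=3: arr=0 -> substrate=3 bound=2 product=0
t=4: arr=0 -> substrate=3 bound=2 product=0
t=5: arr=1 -> substrate=2 bound=2 product=2
t=6: arr=1 -> substrate=3 bound=2 product=2
t=7: arr=0 -> substrate=3 bound=2 product=2
t=8: arr=1 -> substrate=4 bound=2 product=2
t=9: arr=2 -> substrate=4 bound=2 product=4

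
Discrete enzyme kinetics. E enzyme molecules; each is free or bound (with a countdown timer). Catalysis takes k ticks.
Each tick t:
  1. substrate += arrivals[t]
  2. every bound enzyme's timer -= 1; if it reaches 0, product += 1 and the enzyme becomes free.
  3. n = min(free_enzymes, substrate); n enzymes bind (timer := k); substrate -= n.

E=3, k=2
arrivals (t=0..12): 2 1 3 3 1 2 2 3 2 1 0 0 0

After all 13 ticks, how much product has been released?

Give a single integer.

Answer: 17

Derivation:
t=0: arr=2 -> substrate=0 bound=2 product=0
t=1: arr=1 -> substrate=0 bound=3 product=0
t=2: arr=3 -> substrate=1 bound=3 product=2
t=3: arr=3 -> substrate=3 bound=3 product=3
t=4: arr=1 -> substrate=2 bound=3 product=5
t=5: arr=2 -> substrate=3 bound=3 product=6
t=6: arr=2 -> substrate=3 bound=3 product=8
t=7: arr=3 -> substrate=5 bound=3 product=9
t=8: arr=2 -> substrate=5 bound=3 product=11
t=9: arr=1 -> substrate=5 bound=3 product=12
t=10: arr=0 -> substrate=3 bound=3 product=14
t=11: arr=0 -> substrate=2 bound=3 product=15
t=12: arr=0 -> substrate=0 bound=3 product=17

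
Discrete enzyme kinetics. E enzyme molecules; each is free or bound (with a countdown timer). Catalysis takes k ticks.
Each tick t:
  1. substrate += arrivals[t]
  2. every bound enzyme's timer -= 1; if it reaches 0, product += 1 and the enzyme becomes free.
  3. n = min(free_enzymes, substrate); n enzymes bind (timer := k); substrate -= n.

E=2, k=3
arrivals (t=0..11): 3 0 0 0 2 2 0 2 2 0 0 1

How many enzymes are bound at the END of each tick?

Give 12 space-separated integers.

Answer: 2 2 2 1 2 2 2 2 2 2 2 2

Derivation:
t=0: arr=3 -> substrate=1 bound=2 product=0
t=1: arr=0 -> substrate=1 bound=2 product=0
t=2: arr=0 -> substrate=1 bound=2 product=0
t=3: arr=0 -> substrate=0 bound=1 product=2
t=4: arr=2 -> substrate=1 bound=2 product=2
t=5: arr=2 -> substrate=3 bound=2 product=2
t=6: arr=0 -> substrate=2 bound=2 product=3
t=7: arr=2 -> substrate=3 bound=2 product=4
t=8: arr=2 -> substrate=5 bound=2 product=4
t=9: arr=0 -> substrate=4 bound=2 product=5
t=10: arr=0 -> substrate=3 bound=2 product=6
t=11: arr=1 -> substrate=4 bound=2 product=6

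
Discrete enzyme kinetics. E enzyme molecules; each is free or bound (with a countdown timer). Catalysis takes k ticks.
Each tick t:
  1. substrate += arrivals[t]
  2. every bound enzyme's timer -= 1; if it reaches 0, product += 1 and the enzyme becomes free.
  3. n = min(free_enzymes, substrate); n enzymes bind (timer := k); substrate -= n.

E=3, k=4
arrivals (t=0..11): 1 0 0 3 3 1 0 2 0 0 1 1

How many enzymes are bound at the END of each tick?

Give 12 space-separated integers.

Answer: 1 1 1 3 3 3 3 3 3 3 3 3

Derivation:
t=0: arr=1 -> substrate=0 bound=1 product=0
t=1: arr=0 -> substrate=0 bound=1 product=0
t=2: arr=0 -> substrate=0 bound=1 product=0
t=3: arr=3 -> substrate=1 bound=3 product=0
t=4: arr=3 -> substrate=3 bound=3 product=1
t=5: arr=1 -> substrate=4 bound=3 product=1
t=6: arr=0 -> substrate=4 bound=3 product=1
t=7: arr=2 -> substrate=4 bound=3 product=3
t=8: arr=0 -> substrate=3 bound=3 product=4
t=9: arr=0 -> substrate=3 bound=3 product=4
t=10: arr=1 -> substrate=4 bound=3 product=4
t=11: arr=1 -> substrate=3 bound=3 product=6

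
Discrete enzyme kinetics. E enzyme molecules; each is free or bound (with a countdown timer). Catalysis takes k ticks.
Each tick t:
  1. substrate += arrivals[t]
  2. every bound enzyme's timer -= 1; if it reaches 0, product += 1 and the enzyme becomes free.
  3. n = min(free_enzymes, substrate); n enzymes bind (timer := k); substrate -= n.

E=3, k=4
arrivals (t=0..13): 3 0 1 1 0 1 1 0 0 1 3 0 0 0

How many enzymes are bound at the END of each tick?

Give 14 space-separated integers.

Answer: 3 3 3 3 2 3 3 3 2 2 3 3 3 3

Derivation:
t=0: arr=3 -> substrate=0 bound=3 product=0
t=1: arr=0 -> substrate=0 bound=3 product=0
t=2: arr=1 -> substrate=1 bound=3 product=0
t=3: arr=1 -> substrate=2 bound=3 product=0
t=4: arr=0 -> substrate=0 bound=2 product=3
t=5: arr=1 -> substrate=0 bound=3 product=3
t=6: arr=1 -> substrate=1 bound=3 product=3
t=7: arr=0 -> substrate=1 bound=3 product=3
t=8: arr=0 -> substrate=0 bound=2 product=5
t=9: arr=1 -> substrate=0 bound=2 product=6
t=10: arr=3 -> substrate=2 bound=3 product=6
t=11: arr=0 -> substrate=2 bound=3 product=6
t=12: arr=0 -> substrate=1 bound=3 product=7
t=13: arr=0 -> substrate=0 bound=3 product=8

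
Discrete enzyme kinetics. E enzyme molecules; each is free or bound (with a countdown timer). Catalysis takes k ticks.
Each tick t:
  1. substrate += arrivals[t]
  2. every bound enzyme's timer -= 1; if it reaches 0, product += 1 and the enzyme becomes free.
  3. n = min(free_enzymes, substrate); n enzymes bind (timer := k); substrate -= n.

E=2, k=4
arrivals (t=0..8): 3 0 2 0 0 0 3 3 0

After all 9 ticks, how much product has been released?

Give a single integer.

Answer: 4

Derivation:
t=0: arr=3 -> substrate=1 bound=2 product=0
t=1: arr=0 -> substrate=1 bound=2 product=0
t=2: arr=2 -> substrate=3 bound=2 product=0
t=3: arr=0 -> substrate=3 bound=2 product=0
t=4: arr=0 -> substrate=1 bound=2 product=2
t=5: arr=0 -> substrate=1 bound=2 product=2
t=6: arr=3 -> substrate=4 bound=2 product=2
t=7: arr=3 -> substrate=7 bound=2 product=2
t=8: arr=0 -> substrate=5 bound=2 product=4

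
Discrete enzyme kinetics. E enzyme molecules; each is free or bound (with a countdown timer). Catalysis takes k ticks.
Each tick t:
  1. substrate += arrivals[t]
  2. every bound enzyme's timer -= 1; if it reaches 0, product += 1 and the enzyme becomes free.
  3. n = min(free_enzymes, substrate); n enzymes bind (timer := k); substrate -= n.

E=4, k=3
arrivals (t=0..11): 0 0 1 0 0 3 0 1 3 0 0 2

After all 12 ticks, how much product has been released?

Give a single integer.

t=0: arr=0 -> substrate=0 bound=0 product=0
t=1: arr=0 -> substrate=0 bound=0 product=0
t=2: arr=1 -> substrate=0 bound=1 product=0
t=3: arr=0 -> substrate=0 bound=1 product=0
t=4: arr=0 -> substrate=0 bound=1 product=0
t=5: arr=3 -> substrate=0 bound=3 product=1
t=6: arr=0 -> substrate=0 bound=3 product=1
t=7: arr=1 -> substrate=0 bound=4 product=1
t=8: arr=3 -> substrate=0 bound=4 product=4
t=9: arr=0 -> substrate=0 bound=4 product=4
t=10: arr=0 -> substrate=0 bound=3 product=5
t=11: arr=2 -> substrate=0 bound=2 product=8

Answer: 8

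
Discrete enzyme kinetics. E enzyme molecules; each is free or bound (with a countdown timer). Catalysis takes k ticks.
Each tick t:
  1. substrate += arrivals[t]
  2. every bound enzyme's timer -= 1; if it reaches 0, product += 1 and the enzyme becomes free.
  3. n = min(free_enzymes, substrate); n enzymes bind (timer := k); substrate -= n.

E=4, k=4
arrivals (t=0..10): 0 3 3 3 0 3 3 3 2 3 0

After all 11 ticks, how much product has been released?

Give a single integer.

Answer: 8

Derivation:
t=0: arr=0 -> substrate=0 bound=0 product=0
t=1: arr=3 -> substrate=0 bound=3 product=0
t=2: arr=3 -> substrate=2 bound=4 product=0
t=3: arr=3 -> substrate=5 bound=4 product=0
t=4: arr=0 -> substrate=5 bound=4 product=0
t=5: arr=3 -> substrate=5 bound=4 product=3
t=6: arr=3 -> substrate=7 bound=4 product=4
t=7: arr=3 -> substrate=10 bound=4 product=4
t=8: arr=2 -> substrate=12 bound=4 product=4
t=9: arr=3 -> substrate=12 bound=4 product=7
t=10: arr=0 -> substrate=11 bound=4 product=8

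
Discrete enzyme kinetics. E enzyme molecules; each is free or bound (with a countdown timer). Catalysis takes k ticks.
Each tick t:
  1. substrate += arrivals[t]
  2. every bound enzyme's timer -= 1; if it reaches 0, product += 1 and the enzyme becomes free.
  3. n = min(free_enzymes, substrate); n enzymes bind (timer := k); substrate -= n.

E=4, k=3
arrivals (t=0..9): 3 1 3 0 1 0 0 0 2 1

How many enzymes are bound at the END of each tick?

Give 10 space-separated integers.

Answer: 3 4 4 4 4 4 1 0 2 3

Derivation:
t=0: arr=3 -> substrate=0 bound=3 product=0
t=1: arr=1 -> substrate=0 bound=4 product=0
t=2: arr=3 -> substrate=3 bound=4 product=0
t=3: arr=0 -> substrate=0 bound=4 product=3
t=4: arr=1 -> substrate=0 bound=4 product=4
t=5: arr=0 -> substrate=0 bound=4 product=4
t=6: arr=0 -> substrate=0 bound=1 product=7
t=7: arr=0 -> substrate=0 bound=0 product=8
t=8: arr=2 -> substrate=0 bound=2 product=8
t=9: arr=1 -> substrate=0 bound=3 product=8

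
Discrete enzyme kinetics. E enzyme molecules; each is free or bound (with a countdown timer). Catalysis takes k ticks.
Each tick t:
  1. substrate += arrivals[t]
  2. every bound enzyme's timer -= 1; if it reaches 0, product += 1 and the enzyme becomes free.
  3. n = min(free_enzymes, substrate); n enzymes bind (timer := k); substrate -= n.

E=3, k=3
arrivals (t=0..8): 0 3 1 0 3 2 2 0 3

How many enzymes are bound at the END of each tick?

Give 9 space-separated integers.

t=0: arr=0 -> substrate=0 bound=0 product=0
t=1: arr=3 -> substrate=0 bound=3 product=0
t=2: arr=1 -> substrate=1 bound=3 product=0
t=3: arr=0 -> substrate=1 bound=3 product=0
t=4: arr=3 -> substrate=1 bound=3 product=3
t=5: arr=2 -> substrate=3 bound=3 product=3
t=6: arr=2 -> substrate=5 bound=3 product=3
t=7: arr=0 -> substrate=2 bound=3 product=6
t=8: arr=3 -> substrate=5 bound=3 product=6

Answer: 0 3 3 3 3 3 3 3 3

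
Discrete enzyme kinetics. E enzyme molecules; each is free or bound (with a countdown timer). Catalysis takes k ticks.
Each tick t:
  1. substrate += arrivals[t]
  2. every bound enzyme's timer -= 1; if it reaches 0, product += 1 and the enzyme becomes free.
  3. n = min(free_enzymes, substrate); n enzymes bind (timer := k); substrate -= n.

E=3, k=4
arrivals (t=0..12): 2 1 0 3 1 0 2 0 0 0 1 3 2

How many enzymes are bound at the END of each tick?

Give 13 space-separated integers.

Answer: 2 3 3 3 3 3 3 3 3 3 3 3 3

Derivation:
t=0: arr=2 -> substrate=0 bound=2 product=0
t=1: arr=1 -> substrate=0 bound=3 product=0
t=2: arr=0 -> substrate=0 bound=3 product=0
t=3: arr=3 -> substrate=3 bound=3 product=0
t=4: arr=1 -> substrate=2 bound=3 product=2
t=5: arr=0 -> substrate=1 bound=3 product=3
t=6: arr=2 -> substrate=3 bound=3 product=3
t=7: arr=0 -> substrate=3 bound=3 product=3
t=8: arr=0 -> substrate=1 bound=3 product=5
t=9: arr=0 -> substrate=0 bound=3 product=6
t=10: arr=1 -> substrate=1 bound=3 product=6
t=11: arr=3 -> substrate=4 bound=3 product=6
t=12: arr=2 -> substrate=4 bound=3 product=8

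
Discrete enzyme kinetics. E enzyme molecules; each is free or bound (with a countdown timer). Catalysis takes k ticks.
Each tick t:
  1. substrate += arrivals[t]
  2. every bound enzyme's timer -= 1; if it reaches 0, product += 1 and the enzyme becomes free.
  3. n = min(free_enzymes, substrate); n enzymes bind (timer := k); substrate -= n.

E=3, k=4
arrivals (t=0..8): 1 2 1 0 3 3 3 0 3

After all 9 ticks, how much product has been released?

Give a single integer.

t=0: arr=1 -> substrate=0 bound=1 product=0
t=1: arr=2 -> substrate=0 bound=3 product=0
t=2: arr=1 -> substrate=1 bound=3 product=0
t=3: arr=0 -> substrate=1 bound=3 product=0
t=4: arr=3 -> substrate=3 bound=3 product=1
t=5: arr=3 -> substrate=4 bound=3 product=3
t=6: arr=3 -> substrate=7 bound=3 product=3
t=7: arr=0 -> substrate=7 bound=3 product=3
t=8: arr=3 -> substrate=9 bound=3 product=4

Answer: 4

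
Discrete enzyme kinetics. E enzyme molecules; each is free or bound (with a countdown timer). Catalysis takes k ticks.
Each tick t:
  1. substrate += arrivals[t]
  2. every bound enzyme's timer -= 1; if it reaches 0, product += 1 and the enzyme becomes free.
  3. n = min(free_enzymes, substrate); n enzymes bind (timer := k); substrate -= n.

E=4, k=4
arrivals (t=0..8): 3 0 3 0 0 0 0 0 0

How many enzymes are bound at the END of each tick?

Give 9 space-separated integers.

Answer: 3 3 4 4 3 3 2 2 0

Derivation:
t=0: arr=3 -> substrate=0 bound=3 product=0
t=1: arr=0 -> substrate=0 bound=3 product=0
t=2: arr=3 -> substrate=2 bound=4 product=0
t=3: arr=0 -> substrate=2 bound=4 product=0
t=4: arr=0 -> substrate=0 bound=3 product=3
t=5: arr=0 -> substrate=0 bound=3 product=3
t=6: arr=0 -> substrate=0 bound=2 product=4
t=7: arr=0 -> substrate=0 bound=2 product=4
t=8: arr=0 -> substrate=0 bound=0 product=6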